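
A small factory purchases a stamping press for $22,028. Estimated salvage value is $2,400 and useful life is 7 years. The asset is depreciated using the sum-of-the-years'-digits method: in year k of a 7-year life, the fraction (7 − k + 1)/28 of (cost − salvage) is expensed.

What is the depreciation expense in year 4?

$2,804

Depreciable base = $22,028 − $2,400 = $19,628.
Sum of the years' digits = 7+6+5+4+3+2+1 = 28.
Year 1: $19,628 × 7/28 = $4,907. Book value $17,121.
Year 2: $19,628 × 6/28 = $4,206. Book value $12,915.
Year 3: $19,628 × 5/28 = $3,505. Book value $9,410.
Year 4: $19,628 × 4/28 = $2,804. Book value $6,606.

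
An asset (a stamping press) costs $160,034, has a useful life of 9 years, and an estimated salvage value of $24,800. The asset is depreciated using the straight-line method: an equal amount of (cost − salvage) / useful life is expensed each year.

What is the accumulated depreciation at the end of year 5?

Depreciable base = $160,034 − $24,800 = $135,234.
Annual expense = $135,234 / 9 = $15,026.
End of year 1: book value $145,008.
End of year 2: book value $129,982.
End of year 3: book value $114,956.
End of year 4: book value $99,930.
End of year 5: book value $84,904.
Accumulated through year 5 = $160,034 − $84,904 = $75,130.

$75,130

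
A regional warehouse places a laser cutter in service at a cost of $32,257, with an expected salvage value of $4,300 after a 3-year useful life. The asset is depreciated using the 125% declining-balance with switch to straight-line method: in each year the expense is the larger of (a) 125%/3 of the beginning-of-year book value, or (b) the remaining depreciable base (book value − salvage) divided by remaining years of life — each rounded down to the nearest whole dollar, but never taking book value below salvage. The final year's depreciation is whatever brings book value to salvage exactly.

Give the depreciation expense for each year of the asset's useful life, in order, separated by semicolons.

$13,440; $7,840; $6,677

Depreciable base = $32,257 − $4,300 = $27,957.
Year 1: DB = ⌊$32,257 × 125%/3⌋ = $13,440; SL = ⌊$27,957/3⌋ = $9,319 → take DB $13,440. Book value $18,817.
Year 2: DB = ⌊$18,817 × 125%/3⌋ = $7,840; SL = ⌊$14,517/2⌋ = $7,258 → take DB $7,840. Book value $10,977.
Year 3 (final): $10,977 − $4,300 = $6,677. Book value $4,300.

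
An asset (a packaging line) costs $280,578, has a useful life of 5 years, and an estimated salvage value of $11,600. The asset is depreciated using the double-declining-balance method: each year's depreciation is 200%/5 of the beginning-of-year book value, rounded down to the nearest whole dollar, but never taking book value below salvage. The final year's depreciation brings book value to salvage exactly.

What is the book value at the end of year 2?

Depreciable base = $280,578 − $11,600 = $268,978.
Year 1: ⌊$280,578 × 200%/5⌋ = $112,231. Book value $168,347.
Year 2: ⌊$168,347 × 200%/5⌋ = $67,338. Book value $101,009.

$101,009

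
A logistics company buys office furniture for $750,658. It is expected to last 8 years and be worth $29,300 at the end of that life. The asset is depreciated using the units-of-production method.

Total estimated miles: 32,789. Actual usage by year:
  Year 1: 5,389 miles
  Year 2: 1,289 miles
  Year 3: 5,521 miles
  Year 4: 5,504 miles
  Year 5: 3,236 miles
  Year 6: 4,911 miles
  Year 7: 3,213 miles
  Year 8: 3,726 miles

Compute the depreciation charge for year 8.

Depreciable base = $750,658 − $29,300 = $721,358.
Rate = $721,358 / 32,789 miles = $22 per mile.
Year 1: 5,389 × $22 = $118,558. Book value $632,100.
Year 2: 1,289 × $22 = $28,358. Book value $603,742.
Year 3: 5,521 × $22 = $121,462. Book value $482,280.
Year 4: 5,504 × $22 = $121,088. Book value $361,192.
Year 5: 3,236 × $22 = $71,192. Book value $290,000.
Year 6: 4,911 × $22 = $108,042. Book value $181,958.
Year 7: 3,213 × $22 = $70,686. Book value $111,272.
Year 8: 3,726 × $22 = $81,972. Book value $29,300.

$81,972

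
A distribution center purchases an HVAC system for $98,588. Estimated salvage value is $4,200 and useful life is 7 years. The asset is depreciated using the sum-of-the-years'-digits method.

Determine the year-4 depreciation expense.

Depreciable base = $98,588 − $4,200 = $94,388.
Sum of the years' digits = 7+6+5+4+3+2+1 = 28.
Year 1: $94,388 × 7/28 = $23,597. Book value $74,991.
Year 2: $94,388 × 6/28 = $20,226. Book value $54,765.
Year 3: $94,388 × 5/28 = $16,855. Book value $37,910.
Year 4: $94,388 × 4/28 = $13,484. Book value $24,426.

$13,484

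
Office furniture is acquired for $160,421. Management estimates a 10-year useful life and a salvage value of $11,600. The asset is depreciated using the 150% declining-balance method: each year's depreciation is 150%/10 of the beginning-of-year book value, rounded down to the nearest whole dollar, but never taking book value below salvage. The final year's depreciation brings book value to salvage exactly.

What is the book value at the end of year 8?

$43,715

Depreciable base = $160,421 − $11,600 = $148,821.
Year 1: ⌊$160,421 × 150%/10⌋ = $24,063. Book value $136,358.
Year 2: ⌊$136,358 × 150%/10⌋ = $20,453. Book value $115,905.
Year 3: ⌊$115,905 × 150%/10⌋ = $17,385. Book value $98,520.
Year 4: ⌊$98,520 × 150%/10⌋ = $14,778. Book value $83,742.
Year 5: ⌊$83,742 × 150%/10⌋ = $12,561. Book value $71,181.
Year 6: ⌊$71,181 × 150%/10⌋ = $10,677. Book value $60,504.
Year 7: ⌊$60,504 × 150%/10⌋ = $9,075. Book value $51,429.
Year 8: ⌊$51,429 × 150%/10⌋ = $7,714. Book value $43,715.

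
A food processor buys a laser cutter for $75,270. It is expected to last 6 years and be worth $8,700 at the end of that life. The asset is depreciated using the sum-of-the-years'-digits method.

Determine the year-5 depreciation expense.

Depreciable base = $75,270 − $8,700 = $66,570.
Sum of the years' digits = 6+5+4+3+2+1 = 21.
Year 1: $66,570 × 6/21 = $19,020. Book value $56,250.
Year 2: $66,570 × 5/21 = $15,850. Book value $40,400.
Year 3: $66,570 × 4/21 = $12,680. Book value $27,720.
Year 4: $66,570 × 3/21 = $9,510. Book value $18,210.
Year 5: $66,570 × 2/21 = $6,340. Book value $11,870.

$6,340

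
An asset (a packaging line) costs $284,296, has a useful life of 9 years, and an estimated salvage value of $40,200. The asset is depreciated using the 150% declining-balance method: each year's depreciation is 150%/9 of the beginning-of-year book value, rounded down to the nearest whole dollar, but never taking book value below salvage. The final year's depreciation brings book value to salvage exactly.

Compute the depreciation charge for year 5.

$22,850

Depreciable base = $284,296 − $40,200 = $244,096.
Year 1: ⌊$284,296 × 150%/9⌋ = $47,382. Book value $236,914.
Year 2: ⌊$236,914 × 150%/9⌋ = $39,485. Book value $197,429.
Year 3: ⌊$197,429 × 150%/9⌋ = $32,904. Book value $164,525.
Year 4: ⌊$164,525 × 150%/9⌋ = $27,420. Book value $137,105.
Year 5: ⌊$137,105 × 150%/9⌋ = $22,850. Book value $114,255.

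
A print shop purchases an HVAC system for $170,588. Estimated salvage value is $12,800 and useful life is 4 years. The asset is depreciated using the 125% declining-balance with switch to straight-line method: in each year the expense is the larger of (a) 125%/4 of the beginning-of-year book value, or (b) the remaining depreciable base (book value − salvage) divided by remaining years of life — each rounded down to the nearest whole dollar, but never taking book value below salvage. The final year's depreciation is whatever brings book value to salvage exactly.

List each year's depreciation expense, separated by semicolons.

$53,308; $36,650; $33,915; $33,915

Depreciable base = $170,588 − $12,800 = $157,788.
Year 1: DB = ⌊$170,588 × 125%/4⌋ = $53,308; SL = ⌊$157,788/4⌋ = $39,447 → take DB $53,308. Book value $117,280.
Year 2: DB = ⌊$117,280 × 125%/4⌋ = $36,650; SL = ⌊$104,480/3⌋ = $34,826 → take DB $36,650. Book value $80,630.
Year 3: DB = ⌊$80,630 × 125%/4⌋ = $25,196; SL = ⌊$67,830/2⌋ = $33,915 → take SL $33,915. Book value $46,715.
Year 4 (final): $46,715 − $12,800 = $33,915. Book value $12,800.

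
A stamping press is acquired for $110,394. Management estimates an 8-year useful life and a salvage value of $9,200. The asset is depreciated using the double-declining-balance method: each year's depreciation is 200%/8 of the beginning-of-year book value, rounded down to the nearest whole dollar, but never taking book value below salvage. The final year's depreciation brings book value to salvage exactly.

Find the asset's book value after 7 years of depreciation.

Depreciable base = $110,394 − $9,200 = $101,194.
Year 1: ⌊$110,394 × 200%/8⌋ = $27,598. Book value $82,796.
Year 2: ⌊$82,796 × 200%/8⌋ = $20,699. Book value $62,097.
Year 3: ⌊$62,097 × 200%/8⌋ = $15,524. Book value $46,573.
Year 4: ⌊$46,573 × 200%/8⌋ = $11,643. Book value $34,930.
Year 5: ⌊$34,930 × 200%/8⌋ = $8,732. Book value $26,198.
Year 6: ⌊$26,198 × 200%/8⌋ = $6,549. Book value $19,649.
Year 7: ⌊$19,649 × 200%/8⌋ = $4,912. Book value $14,737.

$14,737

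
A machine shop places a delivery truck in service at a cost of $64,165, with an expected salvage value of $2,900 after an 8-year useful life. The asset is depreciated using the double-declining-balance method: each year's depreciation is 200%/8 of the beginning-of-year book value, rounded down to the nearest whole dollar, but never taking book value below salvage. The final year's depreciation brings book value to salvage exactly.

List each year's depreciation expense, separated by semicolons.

Depreciable base = $64,165 − $2,900 = $61,265.
Year 1: ⌊$64,165 × 200%/8⌋ = $16,041. Book value $48,124.
Year 2: ⌊$48,124 × 200%/8⌋ = $12,031. Book value $36,093.
Year 3: ⌊$36,093 × 200%/8⌋ = $9,023. Book value $27,070.
Year 4: ⌊$27,070 × 200%/8⌋ = $6,767. Book value $20,303.
Year 5: ⌊$20,303 × 200%/8⌋ = $5,075. Book value $15,228.
Year 6: ⌊$15,228 × 200%/8⌋ = $3,807. Book value $11,421.
Year 7: ⌊$11,421 × 200%/8⌋ = $2,855. Book value $8,566.
Year 8 (final): $8,566 − $2,900 = $5,666. Book value $2,900.

$16,041; $12,031; $9,023; $6,767; $5,075; $3,807; $2,855; $5,666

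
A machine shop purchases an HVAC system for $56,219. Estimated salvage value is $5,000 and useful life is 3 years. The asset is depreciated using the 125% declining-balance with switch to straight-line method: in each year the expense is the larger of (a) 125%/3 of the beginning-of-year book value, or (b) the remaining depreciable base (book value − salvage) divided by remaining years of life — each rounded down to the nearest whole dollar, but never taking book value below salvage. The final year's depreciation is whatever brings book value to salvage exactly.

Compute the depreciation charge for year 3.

$13,898

Depreciable base = $56,219 − $5,000 = $51,219.
Year 1: DB = ⌊$56,219 × 125%/3⌋ = $23,424; SL = ⌊$51,219/3⌋ = $17,073 → take DB $23,424. Book value $32,795.
Year 2: DB = ⌊$32,795 × 125%/3⌋ = $13,664; SL = ⌊$27,795/2⌋ = $13,897 → take SL $13,897. Book value $18,898.
Year 3 (final): $18,898 − $5,000 = $13,898. Book value $5,000.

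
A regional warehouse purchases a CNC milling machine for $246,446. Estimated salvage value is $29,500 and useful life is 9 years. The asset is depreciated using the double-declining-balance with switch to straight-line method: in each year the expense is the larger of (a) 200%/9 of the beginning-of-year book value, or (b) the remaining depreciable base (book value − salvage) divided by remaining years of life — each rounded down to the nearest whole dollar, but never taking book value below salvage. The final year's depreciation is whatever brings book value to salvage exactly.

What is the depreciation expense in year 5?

Depreciable base = $246,446 − $29,500 = $216,946.
Year 1: DB = ⌊$246,446 × 200%/9⌋ = $54,765; SL = ⌊$216,946/9⌋ = $24,105 → take DB $54,765. Book value $191,681.
Year 2: DB = ⌊$191,681 × 200%/9⌋ = $42,595; SL = ⌊$162,181/8⌋ = $20,272 → take DB $42,595. Book value $149,086.
Year 3: DB = ⌊$149,086 × 200%/9⌋ = $33,130; SL = ⌊$119,586/7⌋ = $17,083 → take DB $33,130. Book value $115,956.
Year 4: DB = ⌊$115,956 × 200%/9⌋ = $25,768; SL = ⌊$86,456/6⌋ = $14,409 → take DB $25,768. Book value $90,188.
Year 5: DB = ⌊$90,188 × 200%/9⌋ = $20,041; SL = ⌊$60,688/5⌋ = $12,137 → take DB $20,041. Book value $70,147.

$20,041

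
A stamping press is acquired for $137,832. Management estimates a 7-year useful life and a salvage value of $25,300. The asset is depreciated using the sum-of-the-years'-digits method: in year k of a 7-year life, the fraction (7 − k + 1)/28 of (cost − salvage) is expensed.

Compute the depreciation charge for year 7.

Depreciable base = $137,832 − $25,300 = $112,532.
Sum of the years' digits = 7+6+5+4+3+2+1 = 28.
Year 1: $112,532 × 7/28 = $28,133. Book value $109,699.
Year 2: $112,532 × 6/28 = $24,114. Book value $85,585.
Year 3: $112,532 × 5/28 = $20,095. Book value $65,490.
Year 4: $112,532 × 4/28 = $16,076. Book value $49,414.
Year 5: $112,532 × 3/28 = $12,057. Book value $37,357.
Year 6: $112,532 × 2/28 = $8,038. Book value $29,319.
Year 7: $112,532 × 1/28 = $4,019. Book value $25,300.

$4,019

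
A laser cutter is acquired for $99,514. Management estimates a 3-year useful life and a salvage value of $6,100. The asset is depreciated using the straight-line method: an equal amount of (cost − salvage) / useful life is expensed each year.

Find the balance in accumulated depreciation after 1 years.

Depreciable base = $99,514 − $6,100 = $93,414.
Annual expense = $93,414 / 3 = $31,138.
End of year 1: book value $68,376.
Accumulated through year 1 = $99,514 − $68,376 = $31,138.

$31,138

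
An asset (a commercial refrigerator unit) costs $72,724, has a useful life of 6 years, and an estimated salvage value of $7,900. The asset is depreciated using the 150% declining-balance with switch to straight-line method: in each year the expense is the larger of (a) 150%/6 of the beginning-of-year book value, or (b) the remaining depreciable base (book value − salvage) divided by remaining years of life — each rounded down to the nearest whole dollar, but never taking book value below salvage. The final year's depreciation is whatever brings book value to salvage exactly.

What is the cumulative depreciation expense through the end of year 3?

$42,043

Depreciable base = $72,724 − $7,900 = $64,824.
Year 1: DB = ⌊$72,724 × 150%/6⌋ = $18,181; SL = ⌊$64,824/6⌋ = $10,804 → take DB $18,181. Book value $54,543.
Year 2: DB = ⌊$54,543 × 150%/6⌋ = $13,635; SL = ⌊$46,643/5⌋ = $9,328 → take DB $13,635. Book value $40,908.
Year 3: DB = ⌊$40,908 × 150%/6⌋ = $10,227; SL = ⌊$33,008/4⌋ = $8,252 → take DB $10,227. Book value $30,681.
Accumulated through year 3 = $72,724 − $30,681 = $42,043.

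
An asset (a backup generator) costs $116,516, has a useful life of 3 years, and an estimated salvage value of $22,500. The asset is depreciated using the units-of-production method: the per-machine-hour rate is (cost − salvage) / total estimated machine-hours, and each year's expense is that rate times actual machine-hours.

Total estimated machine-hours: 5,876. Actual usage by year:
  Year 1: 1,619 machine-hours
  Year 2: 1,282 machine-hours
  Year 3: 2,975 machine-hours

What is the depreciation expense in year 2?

Depreciable base = $116,516 − $22,500 = $94,016.
Rate = $94,016 / 5,876 machine-hours = $16 per machine-hour.
Year 1: 1,619 × $16 = $25,904. Book value $90,612.
Year 2: 1,282 × $16 = $20,512. Book value $70,100.

$20,512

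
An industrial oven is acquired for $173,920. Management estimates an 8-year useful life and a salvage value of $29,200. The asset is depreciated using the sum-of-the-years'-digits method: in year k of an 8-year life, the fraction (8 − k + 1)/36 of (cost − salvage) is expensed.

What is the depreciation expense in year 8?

Depreciable base = $173,920 − $29,200 = $144,720.
Sum of the years' digits = 8+7+6+5+4+3+2+1 = 36.
Year 1: $144,720 × 8/36 = $32,160. Book value $141,760.
Year 2: $144,720 × 7/36 = $28,140. Book value $113,620.
Year 3: $144,720 × 6/36 = $24,120. Book value $89,500.
Year 4: $144,720 × 5/36 = $20,100. Book value $69,400.
Year 5: $144,720 × 4/36 = $16,080. Book value $53,320.
Year 6: $144,720 × 3/36 = $12,060. Book value $41,260.
Year 7: $144,720 × 2/36 = $8,040. Book value $33,220.
Year 8: $144,720 × 1/36 = $4,020. Book value $29,200.

$4,020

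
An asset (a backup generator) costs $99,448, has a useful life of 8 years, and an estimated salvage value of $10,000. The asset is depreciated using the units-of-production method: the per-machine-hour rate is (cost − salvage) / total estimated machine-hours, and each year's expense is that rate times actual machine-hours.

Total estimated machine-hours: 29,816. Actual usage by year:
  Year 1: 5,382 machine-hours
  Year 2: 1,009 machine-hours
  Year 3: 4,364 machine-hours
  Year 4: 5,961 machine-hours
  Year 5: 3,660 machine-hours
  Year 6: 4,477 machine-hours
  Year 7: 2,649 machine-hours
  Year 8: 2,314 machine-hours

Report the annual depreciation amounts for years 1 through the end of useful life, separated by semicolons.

$16,146; $3,027; $13,092; $17,883; $10,980; $13,431; $7,947; $6,942

Depreciable base = $99,448 − $10,000 = $89,448.
Rate = $89,448 / 29,816 machine-hours = $3 per machine-hour.
Year 1: 5,382 × $3 = $16,146. Book value $83,302.
Year 2: 1,009 × $3 = $3,027. Book value $80,275.
Year 3: 4,364 × $3 = $13,092. Book value $67,183.
Year 4: 5,961 × $3 = $17,883. Book value $49,300.
Year 5: 3,660 × $3 = $10,980. Book value $38,320.
Year 6: 4,477 × $3 = $13,431. Book value $24,889.
Year 7: 2,649 × $3 = $7,947. Book value $16,942.
Year 8: 2,314 × $3 = $6,942. Book value $10,000.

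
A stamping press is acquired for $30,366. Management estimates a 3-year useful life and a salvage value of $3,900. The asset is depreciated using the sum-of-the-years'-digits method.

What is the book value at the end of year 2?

Depreciable base = $30,366 − $3,900 = $26,466.
Sum of the years' digits = 3+2+1 = 6.
Year 1: $26,466 × 3/6 = $13,233. Book value $17,133.
Year 2: $26,466 × 2/6 = $8,822. Book value $8,311.

$8,311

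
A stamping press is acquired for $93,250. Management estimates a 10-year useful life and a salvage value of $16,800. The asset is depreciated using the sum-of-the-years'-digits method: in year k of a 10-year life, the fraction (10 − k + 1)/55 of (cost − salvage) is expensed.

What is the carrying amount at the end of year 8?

Depreciable base = $93,250 − $16,800 = $76,450.
Sum of the years' digits = 10+9+8+7+6+5+4+3+2+1 = 55.
Year 1: $76,450 × 10/55 = $13,900. Book value $79,350.
Year 2: $76,450 × 9/55 = $12,510. Book value $66,840.
Year 3: $76,450 × 8/55 = $11,120. Book value $55,720.
Year 4: $76,450 × 7/55 = $9,730. Book value $45,990.
Year 5: $76,450 × 6/55 = $8,340. Book value $37,650.
Year 6: $76,450 × 5/55 = $6,950. Book value $30,700.
Year 7: $76,450 × 4/55 = $5,560. Book value $25,140.
Year 8: $76,450 × 3/55 = $4,170. Book value $20,970.

$20,970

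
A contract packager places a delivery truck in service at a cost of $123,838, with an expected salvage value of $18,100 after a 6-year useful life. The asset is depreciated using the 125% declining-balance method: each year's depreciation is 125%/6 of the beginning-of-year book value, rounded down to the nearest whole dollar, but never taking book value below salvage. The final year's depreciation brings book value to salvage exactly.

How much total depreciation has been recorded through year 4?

$75,193

Depreciable base = $123,838 − $18,100 = $105,738.
Year 1: ⌊$123,838 × 125%/6⌋ = $25,799. Book value $98,039.
Year 2: ⌊$98,039 × 125%/6⌋ = $20,424. Book value $77,615.
Year 3: ⌊$77,615 × 125%/6⌋ = $16,169. Book value $61,446.
Year 4: ⌊$61,446 × 125%/6⌋ = $12,801. Book value $48,645.
Accumulated through year 4 = $123,838 − $48,645 = $75,193.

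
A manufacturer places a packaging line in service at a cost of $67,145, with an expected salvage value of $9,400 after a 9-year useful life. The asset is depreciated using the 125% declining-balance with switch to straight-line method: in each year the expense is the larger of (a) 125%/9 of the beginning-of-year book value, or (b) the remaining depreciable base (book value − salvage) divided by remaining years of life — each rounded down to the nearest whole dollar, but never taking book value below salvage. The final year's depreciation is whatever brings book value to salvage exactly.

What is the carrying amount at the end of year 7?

$20,409

Depreciable base = $67,145 − $9,400 = $57,745.
Year 1: DB = ⌊$67,145 × 125%/9⌋ = $9,325; SL = ⌊$57,745/9⌋ = $6,416 → take DB $9,325. Book value $57,820.
Year 2: DB = ⌊$57,820 × 125%/9⌋ = $8,030; SL = ⌊$48,420/8⌋ = $6,052 → take DB $8,030. Book value $49,790.
Year 3: DB = ⌊$49,790 × 125%/9⌋ = $6,915; SL = ⌊$40,390/7⌋ = $5,770 → take DB $6,915. Book value $42,875.
Year 4: DB = ⌊$42,875 × 125%/9⌋ = $5,954; SL = ⌊$33,475/6⌋ = $5,579 → take DB $5,954. Book value $36,921.
Year 5: DB = ⌊$36,921 × 125%/9⌋ = $5,127; SL = ⌊$27,521/5⌋ = $5,504 → take SL $5,504. Book value $31,417.
Year 6: DB = ⌊$31,417 × 125%/9⌋ = $4,363; SL = ⌊$22,017/4⌋ = $5,504 → take SL $5,504. Book value $25,913.
Year 7: DB = ⌊$25,913 × 125%/9⌋ = $3,599; SL = ⌊$16,513/3⌋ = $5,504 → take SL $5,504. Book value $20,409.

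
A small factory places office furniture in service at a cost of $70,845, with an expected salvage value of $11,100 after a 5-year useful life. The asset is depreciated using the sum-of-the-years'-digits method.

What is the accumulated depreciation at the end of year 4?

$55,762

Depreciable base = $70,845 − $11,100 = $59,745.
Sum of the years' digits = 5+4+3+2+1 = 15.
Year 1: $59,745 × 5/15 = $19,915. Book value $50,930.
Year 2: $59,745 × 4/15 = $15,932. Book value $34,998.
Year 3: $59,745 × 3/15 = $11,949. Book value $23,049.
Year 4: $59,745 × 2/15 = $7,966. Book value $15,083.
Accumulated through year 4 = $70,845 − $15,083 = $55,762.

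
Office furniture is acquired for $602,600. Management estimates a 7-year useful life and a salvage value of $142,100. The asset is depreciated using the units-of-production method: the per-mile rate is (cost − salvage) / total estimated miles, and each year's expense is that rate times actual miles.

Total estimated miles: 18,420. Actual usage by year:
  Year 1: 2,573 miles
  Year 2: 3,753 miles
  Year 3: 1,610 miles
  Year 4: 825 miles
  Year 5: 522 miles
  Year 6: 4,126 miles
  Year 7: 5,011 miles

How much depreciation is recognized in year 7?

Depreciable base = $602,600 − $142,100 = $460,500.
Rate = $460,500 / 18,420 miles = $25 per mile.
Year 1: 2,573 × $25 = $64,325. Book value $538,275.
Year 2: 3,753 × $25 = $93,825. Book value $444,450.
Year 3: 1,610 × $25 = $40,250. Book value $404,200.
Year 4: 825 × $25 = $20,625. Book value $383,575.
Year 5: 522 × $25 = $13,050. Book value $370,525.
Year 6: 4,126 × $25 = $103,150. Book value $267,375.
Year 7: 5,011 × $25 = $125,275. Book value $142,100.

$125,275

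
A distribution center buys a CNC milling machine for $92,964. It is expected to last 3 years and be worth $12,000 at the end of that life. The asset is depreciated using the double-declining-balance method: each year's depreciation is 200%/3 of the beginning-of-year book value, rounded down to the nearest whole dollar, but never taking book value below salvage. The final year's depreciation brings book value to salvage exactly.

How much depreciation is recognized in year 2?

$18,988

Depreciable base = $92,964 − $12,000 = $80,964.
Year 1: ⌊$92,964 × 200%/3⌋ = $61,976. Book value $30,988.
Year 2: ⌊$30,988 × 200%/3⌋ = $20,658, capped at $18,988. Book value $12,000.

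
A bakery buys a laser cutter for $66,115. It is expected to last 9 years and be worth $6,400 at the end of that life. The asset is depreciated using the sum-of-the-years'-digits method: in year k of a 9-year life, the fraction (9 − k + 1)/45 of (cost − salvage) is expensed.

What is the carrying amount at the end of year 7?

$10,381

Depreciable base = $66,115 − $6,400 = $59,715.
Sum of the years' digits = 9+8+7+6+5+4+3+2+1 = 45.
Year 1: $59,715 × 9/45 = $11,943. Book value $54,172.
Year 2: $59,715 × 8/45 = $10,616. Book value $43,556.
Year 3: $59,715 × 7/45 = $9,289. Book value $34,267.
Year 4: $59,715 × 6/45 = $7,962. Book value $26,305.
Year 5: $59,715 × 5/45 = $6,635. Book value $19,670.
Year 6: $59,715 × 4/45 = $5,308. Book value $14,362.
Year 7: $59,715 × 3/45 = $3,981. Book value $10,381.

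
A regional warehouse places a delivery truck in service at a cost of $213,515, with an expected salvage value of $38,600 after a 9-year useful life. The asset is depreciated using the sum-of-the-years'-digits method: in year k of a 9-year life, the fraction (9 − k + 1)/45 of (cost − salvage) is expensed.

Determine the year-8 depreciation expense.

Depreciable base = $213,515 − $38,600 = $174,915.
Sum of the years' digits = 9+8+7+6+5+4+3+2+1 = 45.
Year 1: $174,915 × 9/45 = $34,983. Book value $178,532.
Year 2: $174,915 × 8/45 = $31,096. Book value $147,436.
Year 3: $174,915 × 7/45 = $27,209. Book value $120,227.
Year 4: $174,915 × 6/45 = $23,322. Book value $96,905.
Year 5: $174,915 × 5/45 = $19,435. Book value $77,470.
Year 6: $174,915 × 4/45 = $15,548. Book value $61,922.
Year 7: $174,915 × 3/45 = $11,661. Book value $50,261.
Year 8: $174,915 × 2/45 = $7,774. Book value $42,487.

$7,774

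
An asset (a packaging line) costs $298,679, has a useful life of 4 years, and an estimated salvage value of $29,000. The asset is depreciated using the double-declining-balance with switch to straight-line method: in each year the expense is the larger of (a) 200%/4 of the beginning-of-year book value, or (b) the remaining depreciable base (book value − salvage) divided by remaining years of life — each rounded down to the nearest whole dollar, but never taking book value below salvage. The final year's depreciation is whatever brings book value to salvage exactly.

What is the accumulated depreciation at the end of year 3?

Depreciable base = $298,679 − $29,000 = $269,679.
Year 1: DB = ⌊$298,679 × 200%/4⌋ = $149,339; SL = ⌊$269,679/4⌋ = $67,419 → take DB $149,339. Book value $149,340.
Year 2: DB = ⌊$149,340 × 200%/4⌋ = $74,670; SL = ⌊$120,340/3⌋ = $40,113 → take DB $74,670. Book value $74,670.
Year 3: DB = ⌊$74,670 × 200%/4⌋ = $37,335; SL = ⌊$45,670/2⌋ = $22,835 → take DB $37,335. Book value $37,335.
Accumulated through year 3 = $298,679 − $37,335 = $261,344.

$261,344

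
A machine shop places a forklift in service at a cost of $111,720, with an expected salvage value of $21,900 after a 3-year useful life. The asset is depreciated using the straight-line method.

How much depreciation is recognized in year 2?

Depreciable base = $111,720 − $21,900 = $89,820.
Annual expense = $89,820 / 3 = $29,940.

$29,940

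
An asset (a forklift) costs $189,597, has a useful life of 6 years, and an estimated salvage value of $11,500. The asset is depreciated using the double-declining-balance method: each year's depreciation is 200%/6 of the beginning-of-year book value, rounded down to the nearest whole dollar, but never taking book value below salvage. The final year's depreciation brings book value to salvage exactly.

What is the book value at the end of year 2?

$84,266

Depreciable base = $189,597 − $11,500 = $178,097.
Year 1: ⌊$189,597 × 200%/6⌋ = $63,199. Book value $126,398.
Year 2: ⌊$126,398 × 200%/6⌋ = $42,132. Book value $84,266.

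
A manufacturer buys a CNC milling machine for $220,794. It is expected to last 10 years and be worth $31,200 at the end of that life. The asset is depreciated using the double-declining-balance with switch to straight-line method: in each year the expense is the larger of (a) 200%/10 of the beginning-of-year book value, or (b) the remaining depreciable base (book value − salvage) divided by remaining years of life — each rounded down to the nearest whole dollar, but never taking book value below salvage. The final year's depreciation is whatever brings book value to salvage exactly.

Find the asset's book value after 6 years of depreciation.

$57,882

Depreciable base = $220,794 − $31,200 = $189,594.
Year 1: DB = ⌊$220,794 × 200%/10⌋ = $44,158; SL = ⌊$189,594/10⌋ = $18,959 → take DB $44,158. Book value $176,636.
Year 2: DB = ⌊$176,636 × 200%/10⌋ = $35,327; SL = ⌊$145,436/9⌋ = $16,159 → take DB $35,327. Book value $141,309.
Year 3: DB = ⌊$141,309 × 200%/10⌋ = $28,261; SL = ⌊$110,109/8⌋ = $13,763 → take DB $28,261. Book value $113,048.
Year 4: DB = ⌊$113,048 × 200%/10⌋ = $22,609; SL = ⌊$81,848/7⌋ = $11,692 → take DB $22,609. Book value $90,439.
Year 5: DB = ⌊$90,439 × 200%/10⌋ = $18,087; SL = ⌊$59,239/6⌋ = $9,873 → take DB $18,087. Book value $72,352.
Year 6: DB = ⌊$72,352 × 200%/10⌋ = $14,470; SL = ⌊$41,152/5⌋ = $8,230 → take DB $14,470. Book value $57,882.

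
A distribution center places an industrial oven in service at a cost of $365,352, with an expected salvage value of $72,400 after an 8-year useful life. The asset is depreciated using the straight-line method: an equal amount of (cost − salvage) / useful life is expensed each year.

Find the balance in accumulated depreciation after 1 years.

Depreciable base = $365,352 − $72,400 = $292,952.
Annual expense = $292,952 / 8 = $36,619.
End of year 1: book value $328,733.
Accumulated through year 1 = $365,352 − $328,733 = $36,619.

$36,619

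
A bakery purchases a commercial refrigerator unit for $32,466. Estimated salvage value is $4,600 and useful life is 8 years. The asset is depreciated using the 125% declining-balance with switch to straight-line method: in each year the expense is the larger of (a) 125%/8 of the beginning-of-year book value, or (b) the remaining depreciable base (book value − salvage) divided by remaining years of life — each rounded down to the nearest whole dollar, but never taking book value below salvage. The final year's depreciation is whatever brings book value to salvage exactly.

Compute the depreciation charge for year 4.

Depreciable base = $32,466 − $4,600 = $27,866.
Year 1: DB = ⌊$32,466 × 125%/8⌋ = $5,072; SL = ⌊$27,866/8⌋ = $3,483 → take DB $5,072. Book value $27,394.
Year 2: DB = ⌊$27,394 × 125%/8⌋ = $4,280; SL = ⌊$22,794/7⌋ = $3,256 → take DB $4,280. Book value $23,114.
Year 3: DB = ⌊$23,114 × 125%/8⌋ = $3,611; SL = ⌊$18,514/6⌋ = $3,085 → take DB $3,611. Book value $19,503.
Year 4: DB = ⌊$19,503 × 125%/8⌋ = $3,047; SL = ⌊$14,903/5⌋ = $2,980 → take DB $3,047. Book value $16,456.

$3,047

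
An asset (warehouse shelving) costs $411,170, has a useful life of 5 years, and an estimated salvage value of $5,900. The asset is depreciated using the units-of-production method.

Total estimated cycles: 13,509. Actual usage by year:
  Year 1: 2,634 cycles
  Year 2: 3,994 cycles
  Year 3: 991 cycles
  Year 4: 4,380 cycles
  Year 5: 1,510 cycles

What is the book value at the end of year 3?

$182,600

Depreciable base = $411,170 − $5,900 = $405,270.
Rate = $405,270 / 13,509 cycles = $30 per cycle.
Year 1: 2,634 × $30 = $79,020. Book value $332,150.
Year 2: 3,994 × $30 = $119,820. Book value $212,330.
Year 3: 991 × $30 = $29,730. Book value $182,600.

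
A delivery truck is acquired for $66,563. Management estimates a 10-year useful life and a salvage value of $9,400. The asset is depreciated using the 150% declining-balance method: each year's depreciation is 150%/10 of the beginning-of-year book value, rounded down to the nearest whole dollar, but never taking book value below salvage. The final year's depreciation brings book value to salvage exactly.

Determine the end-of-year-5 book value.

Depreciable base = $66,563 − $9,400 = $57,163.
Year 1: ⌊$66,563 × 150%/10⌋ = $9,984. Book value $56,579.
Year 2: ⌊$56,579 × 150%/10⌋ = $8,486. Book value $48,093.
Year 3: ⌊$48,093 × 150%/10⌋ = $7,213. Book value $40,880.
Year 4: ⌊$40,880 × 150%/10⌋ = $6,132. Book value $34,748.
Year 5: ⌊$34,748 × 150%/10⌋ = $5,212. Book value $29,536.

$29,536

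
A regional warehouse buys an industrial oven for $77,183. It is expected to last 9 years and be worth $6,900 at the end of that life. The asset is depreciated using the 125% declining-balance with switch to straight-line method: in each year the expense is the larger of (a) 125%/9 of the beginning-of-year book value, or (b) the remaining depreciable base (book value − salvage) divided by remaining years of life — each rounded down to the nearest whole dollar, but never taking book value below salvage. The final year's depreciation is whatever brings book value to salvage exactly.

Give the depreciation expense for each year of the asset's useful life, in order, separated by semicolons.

Depreciable base = $77,183 − $6,900 = $70,283.
Year 1: DB = ⌊$77,183 × 125%/9⌋ = $10,719; SL = ⌊$70,283/9⌋ = $7,809 → take DB $10,719. Book value $66,464.
Year 2: DB = ⌊$66,464 × 125%/9⌋ = $9,231; SL = ⌊$59,564/8⌋ = $7,445 → take DB $9,231. Book value $57,233.
Year 3: DB = ⌊$57,233 × 125%/9⌋ = $7,949; SL = ⌊$50,333/7⌋ = $7,190 → take DB $7,949. Book value $49,284.
Year 4: DB = ⌊$49,284 × 125%/9⌋ = $6,845; SL = ⌊$42,384/6⌋ = $7,064 → take SL $7,064. Book value $42,220.
Year 5: DB = ⌊$42,220 × 125%/9⌋ = $5,863; SL = ⌊$35,320/5⌋ = $7,064 → take SL $7,064. Book value $35,156.
Year 6: DB = ⌊$35,156 × 125%/9⌋ = $4,882; SL = ⌊$28,256/4⌋ = $7,064 → take SL $7,064. Book value $28,092.
Year 7: DB = ⌊$28,092 × 125%/9⌋ = $3,901; SL = ⌊$21,192/3⌋ = $7,064 → take SL $7,064. Book value $21,028.
Year 8: DB = ⌊$21,028 × 125%/9⌋ = $2,920; SL = ⌊$14,128/2⌋ = $7,064 → take SL $7,064. Book value $13,964.
Year 9 (final): $13,964 − $6,900 = $7,064. Book value $6,900.

$10,719; $9,231; $7,949; $7,064; $7,064; $7,064; $7,064; $7,064; $7,064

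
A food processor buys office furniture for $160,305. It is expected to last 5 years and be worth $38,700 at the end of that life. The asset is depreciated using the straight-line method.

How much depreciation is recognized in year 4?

Depreciable base = $160,305 − $38,700 = $121,605.
Annual expense = $121,605 / 5 = $24,321.

$24,321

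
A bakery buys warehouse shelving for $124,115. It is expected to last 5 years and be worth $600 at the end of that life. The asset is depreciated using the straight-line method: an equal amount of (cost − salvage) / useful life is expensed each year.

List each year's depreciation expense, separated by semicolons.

Depreciable base = $124,115 − $600 = $123,515.
Annual expense = $123,515 / 5 = $24,703.
End of year 1: book value $99,412.
End of year 2: book value $74,709.
End of year 3: book value $50,006.
End of year 4: book value $25,303.
End of year 5: book value $600.

$24,703; $24,703; $24,703; $24,703; $24,703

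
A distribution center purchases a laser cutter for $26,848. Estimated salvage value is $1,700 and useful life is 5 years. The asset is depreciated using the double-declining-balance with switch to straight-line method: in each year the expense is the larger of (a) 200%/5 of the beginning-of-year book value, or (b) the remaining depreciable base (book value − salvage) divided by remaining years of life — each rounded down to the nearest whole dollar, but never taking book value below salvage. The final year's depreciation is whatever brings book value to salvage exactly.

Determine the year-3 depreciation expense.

$3,866

Depreciable base = $26,848 − $1,700 = $25,148.
Year 1: DB = ⌊$26,848 × 200%/5⌋ = $10,739; SL = ⌊$25,148/5⌋ = $5,029 → take DB $10,739. Book value $16,109.
Year 2: DB = ⌊$16,109 × 200%/5⌋ = $6,443; SL = ⌊$14,409/4⌋ = $3,602 → take DB $6,443. Book value $9,666.
Year 3: DB = ⌊$9,666 × 200%/5⌋ = $3,866; SL = ⌊$7,966/3⌋ = $2,655 → take DB $3,866. Book value $5,800.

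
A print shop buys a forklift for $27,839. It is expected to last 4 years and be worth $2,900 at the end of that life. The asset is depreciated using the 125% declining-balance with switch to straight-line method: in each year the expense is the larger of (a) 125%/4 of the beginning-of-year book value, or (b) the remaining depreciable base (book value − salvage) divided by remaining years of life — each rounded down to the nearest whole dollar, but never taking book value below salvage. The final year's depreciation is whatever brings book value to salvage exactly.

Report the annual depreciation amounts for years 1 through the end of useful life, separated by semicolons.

Depreciable base = $27,839 − $2,900 = $24,939.
Year 1: DB = ⌊$27,839 × 125%/4⌋ = $8,699; SL = ⌊$24,939/4⌋ = $6,234 → take DB $8,699. Book value $19,140.
Year 2: DB = ⌊$19,140 × 125%/4⌋ = $5,981; SL = ⌊$16,240/3⌋ = $5,413 → take DB $5,981. Book value $13,159.
Year 3: DB = ⌊$13,159 × 125%/4⌋ = $4,112; SL = ⌊$10,259/2⌋ = $5,129 → take SL $5,129. Book value $8,030.
Year 4 (final): $8,030 − $2,900 = $5,130. Book value $2,900.

$8,699; $5,981; $5,129; $5,130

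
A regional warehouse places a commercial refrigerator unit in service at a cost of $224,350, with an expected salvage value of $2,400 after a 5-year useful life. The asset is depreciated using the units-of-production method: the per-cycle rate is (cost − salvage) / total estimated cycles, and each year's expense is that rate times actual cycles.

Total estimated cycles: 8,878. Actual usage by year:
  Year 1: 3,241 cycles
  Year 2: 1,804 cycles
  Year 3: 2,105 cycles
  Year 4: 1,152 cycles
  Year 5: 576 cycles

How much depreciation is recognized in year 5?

$14,400

Depreciable base = $224,350 − $2,400 = $221,950.
Rate = $221,950 / 8,878 cycles = $25 per cycle.
Year 1: 3,241 × $25 = $81,025. Book value $143,325.
Year 2: 1,804 × $25 = $45,100. Book value $98,225.
Year 3: 2,105 × $25 = $52,625. Book value $45,600.
Year 4: 1,152 × $25 = $28,800. Book value $16,800.
Year 5: 576 × $25 = $14,400. Book value $2,400.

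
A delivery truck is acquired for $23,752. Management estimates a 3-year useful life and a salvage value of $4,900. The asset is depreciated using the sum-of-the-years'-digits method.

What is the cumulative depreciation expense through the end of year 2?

$15,710

Depreciable base = $23,752 − $4,900 = $18,852.
Sum of the years' digits = 3+2+1 = 6.
Year 1: $18,852 × 3/6 = $9,426. Book value $14,326.
Year 2: $18,852 × 2/6 = $6,284. Book value $8,042.
Accumulated through year 2 = $23,752 − $8,042 = $15,710.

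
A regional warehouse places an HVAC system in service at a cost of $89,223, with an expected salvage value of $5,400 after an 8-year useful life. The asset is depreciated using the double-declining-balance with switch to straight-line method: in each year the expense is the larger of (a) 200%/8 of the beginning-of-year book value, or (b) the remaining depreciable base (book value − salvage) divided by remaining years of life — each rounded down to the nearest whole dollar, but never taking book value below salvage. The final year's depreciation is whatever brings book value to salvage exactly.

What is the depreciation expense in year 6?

$5,293

Depreciable base = $89,223 − $5,400 = $83,823.
Year 1: DB = ⌊$89,223 × 200%/8⌋ = $22,305; SL = ⌊$83,823/8⌋ = $10,477 → take DB $22,305. Book value $66,918.
Year 2: DB = ⌊$66,918 × 200%/8⌋ = $16,729; SL = ⌊$61,518/7⌋ = $8,788 → take DB $16,729. Book value $50,189.
Year 3: DB = ⌊$50,189 × 200%/8⌋ = $12,547; SL = ⌊$44,789/6⌋ = $7,464 → take DB $12,547. Book value $37,642.
Year 4: DB = ⌊$37,642 × 200%/8⌋ = $9,410; SL = ⌊$32,242/5⌋ = $6,448 → take DB $9,410. Book value $28,232.
Year 5: DB = ⌊$28,232 × 200%/8⌋ = $7,058; SL = ⌊$22,832/4⌋ = $5,708 → take DB $7,058. Book value $21,174.
Year 6: DB = ⌊$21,174 × 200%/8⌋ = $5,293; SL = ⌊$15,774/3⌋ = $5,258 → take DB $5,293. Book value $15,881.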